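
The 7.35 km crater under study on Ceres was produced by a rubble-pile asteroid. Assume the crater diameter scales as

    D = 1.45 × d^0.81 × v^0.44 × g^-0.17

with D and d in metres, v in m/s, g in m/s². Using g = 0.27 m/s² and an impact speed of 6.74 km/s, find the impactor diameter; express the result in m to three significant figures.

d ≈ 237 m

Rearranging for d: d = [D / (1.45 · 6740^0.44 · 0.27^-0.17)]^(1/0.81).
D = 7350 m.
6740^0.44 = 48.37
0.27^-0.17 = 1.249
Denominator = 1.45 × 48.37 × 1.249 = 87.60
D / 87.60 = 7350 / 87.60 = 83.90
d = 83.90^(1/0.81) = 83.90^1.2346 = 237.2 m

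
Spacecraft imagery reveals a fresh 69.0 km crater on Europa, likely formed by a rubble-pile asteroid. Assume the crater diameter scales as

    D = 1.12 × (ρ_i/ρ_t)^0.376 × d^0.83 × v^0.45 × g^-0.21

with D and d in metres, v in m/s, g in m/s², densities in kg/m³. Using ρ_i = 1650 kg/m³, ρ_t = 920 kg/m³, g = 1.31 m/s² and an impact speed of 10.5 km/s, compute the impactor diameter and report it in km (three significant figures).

Rearranging for d: d = [D / (1.12 · (1650/920)^0.376 · 10500^0.45 · 1.31^-0.21)]^(1/0.83).
D = 69000 m.
(1650/920)^0.376 = 1.246
10500^0.45 = 64.50
1.31^-0.21 = 0.9449
Denominator = 1.12 × 1.246 × 64.50 × 0.9449 = 85.05
D / 85.05 = 69000 / 85.05 = 811.3
d = 811.3^(1/0.83) = 811.3^1.2048 = 3199 m

d ≈ 3.20 km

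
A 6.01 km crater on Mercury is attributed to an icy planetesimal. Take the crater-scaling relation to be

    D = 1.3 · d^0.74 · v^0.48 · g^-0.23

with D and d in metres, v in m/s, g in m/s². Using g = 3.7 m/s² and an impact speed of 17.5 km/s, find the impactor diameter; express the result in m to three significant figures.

Rearranging for d: d = [D / (1.3 · 17500^0.48 · 3.7^-0.23)]^(1/0.74).
D = 6010 m.
17500^0.48 = 108.8
3.7^-0.23 = 0.7401
Denominator = 1.3 × 108.8 × 0.7401 = 104.7
D / 104.7 = 6010 / 104.7 = 57.40
d = 57.40^(1/0.74) = 57.40^1.3514 = 238.2 m

d ≈ 238 m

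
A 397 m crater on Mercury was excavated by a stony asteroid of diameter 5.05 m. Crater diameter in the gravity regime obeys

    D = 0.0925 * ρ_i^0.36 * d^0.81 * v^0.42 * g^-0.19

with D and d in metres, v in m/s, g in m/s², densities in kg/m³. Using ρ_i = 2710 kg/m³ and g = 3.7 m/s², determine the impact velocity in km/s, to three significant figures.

v ≈ 40.5 km/s

Rearranging for v: v = [D / (0.0925 · 2710^0.36 · 5.05^0.81 · 3.7^-0.19)]^(1/0.42).
2710^0.36 = 17.21
5.05^0.81 = 3.712
3.7^-0.19 = 0.7799
Denominator = 0.0925 × 17.21 × 3.712 × 0.7799 = 4.609
D / 4.609 = 397 / 4.609 = 86.14
v = 86.14^(1/0.42) = 86.14^2.381 = 40525 m/s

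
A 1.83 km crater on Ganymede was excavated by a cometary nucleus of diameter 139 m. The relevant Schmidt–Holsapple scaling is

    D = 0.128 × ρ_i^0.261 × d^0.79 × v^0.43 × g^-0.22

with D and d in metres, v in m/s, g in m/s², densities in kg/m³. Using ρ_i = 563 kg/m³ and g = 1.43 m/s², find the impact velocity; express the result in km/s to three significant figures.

v ≈ 13.7 km/s

Rearranging for v: v = [D / (0.128 · 563^0.261 · 139^0.79 · 1.43^-0.22)]^(1/0.43).
D = 1830 m.
563^0.261 = 5.223
139^0.79 = 49.32
1.43^-0.22 = 0.9243
Denominator = 0.128 × 5.223 × 49.32 × 0.9243 = 30.48
D / 30.48 = 1830 / 30.48 = 60.04
v = 60.04^(1/0.43) = 60.04^2.3256 = 13675 m/s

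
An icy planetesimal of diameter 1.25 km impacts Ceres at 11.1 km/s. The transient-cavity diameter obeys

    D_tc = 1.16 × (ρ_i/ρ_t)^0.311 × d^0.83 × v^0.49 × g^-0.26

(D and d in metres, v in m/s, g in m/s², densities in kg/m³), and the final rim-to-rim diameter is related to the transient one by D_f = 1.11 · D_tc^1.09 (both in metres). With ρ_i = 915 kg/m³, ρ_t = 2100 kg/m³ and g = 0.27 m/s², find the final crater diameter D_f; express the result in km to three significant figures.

In SI: d = 1250 m, v = 11100 m/s.
(ρ_i/ρ_t)^0.311 = (915/2100)^0.311 = 0.7723
d^0.83 = 1250^0.83 = 371.9
v^0.49 = 11100^0.49 = 95.99
g^-0.26 = 0.27^-0.26 = 1.406
D_tc = 1.16 × 0.7723 × 371.9 × 95.99 × 1.406 = 44970 m
D_f = 1.11 × (44970)^1.09 = 1.309 × 10^5 m
     = 130.9 km

D_f ≈ 131 km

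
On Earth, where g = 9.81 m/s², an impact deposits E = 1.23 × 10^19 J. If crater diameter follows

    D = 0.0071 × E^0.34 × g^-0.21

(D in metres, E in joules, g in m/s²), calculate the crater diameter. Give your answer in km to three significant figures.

D ≈ 13.6 km

E^0.34 = (1.23 × 10^19)^0.34 = 3.094 × 10^6
g^-0.21 = 9.81^-0.21 = 0.6191
D = 0.0071 × 3.094 × 10^6 × 0.6191 = 13600 m
   = 13.60 km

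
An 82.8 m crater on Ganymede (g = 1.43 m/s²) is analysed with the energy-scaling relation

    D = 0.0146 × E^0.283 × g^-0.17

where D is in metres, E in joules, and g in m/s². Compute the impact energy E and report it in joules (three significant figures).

Rearranging: E = [D / (0.0146 · g^-0.17)]^(1/0.283).
g^-0.17 = 1.43^-0.17 = 0.9410
D / (0.0146 × 0.9410) = 82.8 / (0.01374) = 6.026 × 10^3
E = (6.026 × 10^3)^3.5336 = 2.276 × 10^13 J

E ≈ 2.28 × 10^13 J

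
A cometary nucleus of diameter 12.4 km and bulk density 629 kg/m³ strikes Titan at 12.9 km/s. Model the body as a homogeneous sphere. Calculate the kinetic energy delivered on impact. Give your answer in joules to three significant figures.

E ≈ 5.22 × 10^22 J

d = 12400 m; v = 12900 m/s.
Mass m = (π/6) ρ d³ = (π/6) × 629 × (12400)³ = 6.279 × 10^14 kg
E = ½ m v² = 0.5 × 6.279 × 10^14 × (12900)² = 5.224 × 10^22 J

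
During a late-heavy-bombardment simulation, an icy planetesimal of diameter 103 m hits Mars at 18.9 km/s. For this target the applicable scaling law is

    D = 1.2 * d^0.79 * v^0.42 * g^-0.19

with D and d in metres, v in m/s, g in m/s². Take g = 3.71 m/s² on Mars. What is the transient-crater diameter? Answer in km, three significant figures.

D ≈ 2.28 km

In SI units: v = 18900 m/s.
d^0.79 = 103^0.79 = 38.92
v^0.42 = 18900^0.42 = 62.53
g^-0.19 = 3.71^-0.19 = 0.7795
D = 1.2 × 38.92 × 62.53 × 0.7795 = 2276 m
   = 2.276 km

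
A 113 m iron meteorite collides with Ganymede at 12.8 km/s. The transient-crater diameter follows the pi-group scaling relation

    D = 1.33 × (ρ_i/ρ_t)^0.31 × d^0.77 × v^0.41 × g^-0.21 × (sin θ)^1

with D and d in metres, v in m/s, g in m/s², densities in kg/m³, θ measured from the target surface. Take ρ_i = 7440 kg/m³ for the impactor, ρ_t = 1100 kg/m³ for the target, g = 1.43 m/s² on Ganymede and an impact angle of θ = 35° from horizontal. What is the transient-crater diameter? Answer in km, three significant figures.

D ≈ 2.36 km

In SI units: v = 12800 m/s.
(ρ_i/ρ_t)^0.31 = (7440/1100)^0.31 = 1.809
d^0.77 = 113^0.77 = 38.10
v^0.41 = 12800^0.41 = 48.30
g^-0.21 = 1.43^-0.21 = 0.9276
(sin 35°)^1 = 0.5736^1 = 0.5736
D = 1.33 × 1.809 × 38.10 × 48.30 × 0.9276 × 0.5736 = 2356 m
   = 2.356 km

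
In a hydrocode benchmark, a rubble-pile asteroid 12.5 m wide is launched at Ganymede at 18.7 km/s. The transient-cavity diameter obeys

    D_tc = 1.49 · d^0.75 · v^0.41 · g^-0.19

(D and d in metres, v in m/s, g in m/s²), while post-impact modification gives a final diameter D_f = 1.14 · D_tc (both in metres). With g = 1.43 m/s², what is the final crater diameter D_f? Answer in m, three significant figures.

D_f ≈ 595 m

v = 18700 m/s.
d^0.75 = 12.5^0.75 = 6.648
v^0.41 = 18700^0.41 = 56.42
g^-0.19 = 1.43^-0.19 = 0.9343
D_tc = 1.49 × 6.648 × 56.42 × 0.9343 = 522.2 m
D_f = 1.14 × 522.2 = 595.3 m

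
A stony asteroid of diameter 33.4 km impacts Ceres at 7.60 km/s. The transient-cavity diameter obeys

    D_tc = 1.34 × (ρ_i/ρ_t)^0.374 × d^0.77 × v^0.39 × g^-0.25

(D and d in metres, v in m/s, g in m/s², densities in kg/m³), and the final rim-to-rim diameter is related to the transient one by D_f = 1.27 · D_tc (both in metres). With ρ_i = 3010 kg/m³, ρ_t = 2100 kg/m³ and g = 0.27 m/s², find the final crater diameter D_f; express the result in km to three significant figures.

D_f ≈ 268 km

In SI: d = 33400 m, v = 7600 m/s.
(ρ_i/ρ_t)^0.374 = (3010/2100)^0.374 = 1.144
d^0.77 = 33400^0.77 = 3043
v^0.39 = 7600^0.39 = 32.62
g^-0.25 = 0.27^-0.25 = 1.387
D_tc = 1.34 × 1.144 × 3043 × 32.62 × 1.387 = 2.111 × 10^5 m
D_f = 1.27 × 2.111 × 10^5 = 2.681 × 10^5 m
     = 268.1 km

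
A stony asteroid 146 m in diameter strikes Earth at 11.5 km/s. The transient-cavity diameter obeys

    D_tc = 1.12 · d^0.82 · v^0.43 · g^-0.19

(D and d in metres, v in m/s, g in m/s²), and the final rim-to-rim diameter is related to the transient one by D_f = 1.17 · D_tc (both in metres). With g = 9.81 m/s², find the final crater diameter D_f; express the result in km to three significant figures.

D_f ≈ 2.82 km

v = 11500 m/s.
d^0.82 = 146^0.82 = 59.53
v^0.43 = 11500^0.43 = 55.73
g^-0.19 = 9.81^-0.19 = 0.6480
D_tc = 1.12 × 59.53 × 55.73 × 0.6480 = 2408 m
D_f = 1.17 × 2408 = 2817 m
     = 2.817 km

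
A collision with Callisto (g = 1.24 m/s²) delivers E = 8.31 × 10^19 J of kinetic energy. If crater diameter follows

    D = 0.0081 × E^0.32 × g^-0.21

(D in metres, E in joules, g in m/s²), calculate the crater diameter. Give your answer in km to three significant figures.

E^0.32 = (8.31 × 10^19)^0.32 = 2.367 × 10^6
g^-0.21 = 1.24^-0.21 = 0.9558
D = 0.0081 × 2.367 × 10^6 × 0.9558 = 18325 m
   = 18.33 km

D ≈ 18.3 km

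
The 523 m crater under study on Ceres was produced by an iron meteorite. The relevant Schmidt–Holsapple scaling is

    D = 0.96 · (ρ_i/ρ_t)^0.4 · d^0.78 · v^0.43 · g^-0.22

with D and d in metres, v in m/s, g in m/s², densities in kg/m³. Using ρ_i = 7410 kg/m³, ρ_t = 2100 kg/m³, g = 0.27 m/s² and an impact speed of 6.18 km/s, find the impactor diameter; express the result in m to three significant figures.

d ≈ 9.48 m

Rearranging for d: d = [D / (0.96 · (7410/2100)^0.4 · 6180^0.43 · 0.27^-0.22)]^(1/0.78).
(7410/2100)^0.4 = 1.656
6180^0.43 = 42.67
0.27^-0.22 = 1.334
Denominator = 0.96 × 1.656 × 42.67 × 1.334 = 90.49
D / 90.49 = 523 / 90.49 = 5.780
d = 5.780^(1/0.78) = 5.780^1.2821 = 9.481 m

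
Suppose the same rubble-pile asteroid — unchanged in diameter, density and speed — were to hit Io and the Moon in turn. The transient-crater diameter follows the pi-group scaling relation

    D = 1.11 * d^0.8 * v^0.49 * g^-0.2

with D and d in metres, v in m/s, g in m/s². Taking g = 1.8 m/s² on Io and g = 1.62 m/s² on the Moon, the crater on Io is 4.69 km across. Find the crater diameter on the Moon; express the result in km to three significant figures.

D ≈ 4.79 km

All impactor-dependent factors cancel in the ratio, leaving D_Moon/D_Io = (g_Moon/g_Io)^-0.2.
(1.62/1.8)^-0.2 = 0.9000^-0.2 = 1.021
D_Moon = 1.021 × 4.69 km = 4.79 km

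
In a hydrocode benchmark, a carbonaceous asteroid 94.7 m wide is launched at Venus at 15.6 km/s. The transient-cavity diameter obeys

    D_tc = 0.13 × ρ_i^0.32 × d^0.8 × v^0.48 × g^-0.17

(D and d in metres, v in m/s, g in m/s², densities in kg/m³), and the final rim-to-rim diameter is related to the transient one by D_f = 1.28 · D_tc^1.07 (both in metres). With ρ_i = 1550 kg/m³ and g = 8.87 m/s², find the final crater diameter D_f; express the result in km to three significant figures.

v = 15600 m/s.
ρ_i^0.32 = 1550^0.32 = 10.49
d^0.8 = 94.7^0.8 = 38.11
v^0.48 = 15600^0.48 = 103.0
g^-0.17 = 8.87^-0.17 = 0.6900
D_tc = 0.13 × 10.49 × 38.11 × 103.0 × 0.6900 = 3694 m
D_f = 1.28 × (3694)^1.07 = 8403 m
     = 8.403 km

D_f ≈ 8.40 km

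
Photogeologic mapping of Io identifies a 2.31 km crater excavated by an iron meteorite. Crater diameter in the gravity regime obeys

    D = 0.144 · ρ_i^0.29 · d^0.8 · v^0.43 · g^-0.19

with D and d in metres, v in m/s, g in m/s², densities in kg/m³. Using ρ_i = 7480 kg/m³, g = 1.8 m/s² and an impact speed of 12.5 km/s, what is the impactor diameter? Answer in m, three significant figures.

Rearranging for d: d = [D / (0.144 · 7480^0.29 · 12500^0.43 · 1.8^-0.19)]^(1/0.8).
D = 2310 m.
7480^0.29 = 13.29
12500^0.43 = 57.77
1.8^-0.19 = 0.8943
Denominator = 0.144 × 13.29 × 57.77 × 0.8943 = 98.87
D / 98.87 = 2310 / 98.87 = 23.36
d = 23.36^(1/0.8) = 23.36^1.25 = 51.36 m

d ≈ 51.4 m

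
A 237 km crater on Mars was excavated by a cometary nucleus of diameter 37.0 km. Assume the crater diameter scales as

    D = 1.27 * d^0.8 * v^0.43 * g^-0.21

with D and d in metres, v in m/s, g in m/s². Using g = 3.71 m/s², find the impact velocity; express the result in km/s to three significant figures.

v ≈ 10.9 km/s

Rearranging for v: v = [D / (1.27 · 37000^0.8 · 3.71^-0.21)]^(1/0.43).
D = 237000 m.
37000^0.8 = 4514
3.71^-0.21 = 0.7593
Denominator = 1.27 × 4514 × 0.7593 = 4353
D / 4353 = 237000 / 4353 = 54.45
v = 54.45^(1/0.43) = 54.45^2.3256 = 10895 m/s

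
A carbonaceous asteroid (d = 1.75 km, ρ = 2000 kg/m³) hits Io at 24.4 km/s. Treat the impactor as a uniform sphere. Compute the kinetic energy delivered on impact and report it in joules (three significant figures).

d = 1750 m; v = 24400 m/s.
Mass m = (π/6) ρ d³ = (π/6) × 2000 × (1750)³ = 5.612 × 10^12 kg
E = ½ m v² = 0.5 × 5.612 × 10^12 × (24400)² = 1.671 × 10^21 J

E ≈ 1.67 × 10^21 J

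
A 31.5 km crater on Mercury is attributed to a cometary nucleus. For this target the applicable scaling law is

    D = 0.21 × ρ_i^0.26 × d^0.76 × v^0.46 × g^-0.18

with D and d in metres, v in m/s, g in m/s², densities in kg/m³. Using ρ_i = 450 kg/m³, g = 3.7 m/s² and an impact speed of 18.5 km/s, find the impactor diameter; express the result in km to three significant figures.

d ≈ 2.85 km

Rearranging for d: d = [D / (0.21 · 450^0.26 · 18500^0.46 · 3.7^-0.18)]^(1/0.76).
D = 31500 m.
450^0.26 = 4.896
18500^0.46 = 91.81
3.7^-0.18 = 0.7902
Denominator = 0.21 × 4.896 × 91.81 × 0.7902 = 74.59
D / 74.59 = 31500 / 74.59 = 422.3
d = 422.3^(1/0.76) = 422.3^1.3158 = 2850 m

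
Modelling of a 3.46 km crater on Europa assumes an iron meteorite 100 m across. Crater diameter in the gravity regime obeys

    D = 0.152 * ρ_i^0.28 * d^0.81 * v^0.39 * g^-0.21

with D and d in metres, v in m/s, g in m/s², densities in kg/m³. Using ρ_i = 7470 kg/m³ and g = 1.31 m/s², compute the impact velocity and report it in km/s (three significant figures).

Rearranging for v: v = [D / (0.152 · 7470^0.28 · 100^0.81 · 1.31^-0.21)]^(1/0.39).
D = 3460 m.
7470^0.28 = 12.15
100^0.81 = 41.69
1.31^-0.21 = 0.9449
Denominator = 0.152 × 12.15 × 41.69 × 0.9449 = 72.75
D / 72.75 = 3460 / 72.75 = 47.56
v = 47.56^(1/0.39) = 47.56^2.5641 = 19981 m/s

v ≈ 20.0 km/s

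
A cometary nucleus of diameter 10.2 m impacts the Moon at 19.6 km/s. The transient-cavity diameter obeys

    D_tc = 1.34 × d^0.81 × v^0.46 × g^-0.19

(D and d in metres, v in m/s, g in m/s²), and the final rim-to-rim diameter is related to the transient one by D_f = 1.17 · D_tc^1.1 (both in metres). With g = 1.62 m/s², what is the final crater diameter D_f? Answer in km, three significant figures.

D_f ≈ 1.72 km

v = 19600 m/s.
d^0.81 = 10.2^0.81 = 6.561
v^0.46 = 19600^0.46 = 94.28
g^-0.19 = 1.62^-0.19 = 0.9124
D_tc = 1.34 × 6.561 × 94.28 × 0.9124 = 756.3 m
D_f = 1.17 × (756.3)^1.1 = 1717 m
     = 1.717 km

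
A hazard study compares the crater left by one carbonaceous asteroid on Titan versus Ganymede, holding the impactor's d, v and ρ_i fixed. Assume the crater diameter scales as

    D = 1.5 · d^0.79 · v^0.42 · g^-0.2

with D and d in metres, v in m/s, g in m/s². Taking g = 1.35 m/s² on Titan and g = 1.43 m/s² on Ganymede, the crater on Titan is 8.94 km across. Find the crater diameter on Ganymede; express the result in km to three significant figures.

D ≈ 8.84 km

All impactor-dependent factors cancel in the ratio, leaving D_Ganymede/D_Titan = (g_Ganymede/g_Titan)^-0.2.
(1.43/1.35)^-0.2 = 1.059^-0.2 = 0.9886
D_Ganymede = 0.9886 × 8.94 km = 8.84 km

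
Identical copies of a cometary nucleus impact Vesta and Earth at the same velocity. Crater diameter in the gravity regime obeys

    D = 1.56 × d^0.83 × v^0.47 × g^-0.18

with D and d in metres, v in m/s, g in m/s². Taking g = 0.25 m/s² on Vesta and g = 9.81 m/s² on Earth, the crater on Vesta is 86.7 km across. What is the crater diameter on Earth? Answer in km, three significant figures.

All impactor-dependent factors cancel in the ratio, leaving D_Earth/D_Vesta = (g_Earth/g_Vesta)^-0.18.
(9.81/0.25)^-0.18 = 39.24^-0.18 = 0.5166
D_Earth = 0.5166 × 86.7 km = 44.8 km

D ≈ 44.8 km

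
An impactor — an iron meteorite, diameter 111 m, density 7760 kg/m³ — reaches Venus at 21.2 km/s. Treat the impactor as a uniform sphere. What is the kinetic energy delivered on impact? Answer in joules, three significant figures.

v = 21200 m/s.
Mass m = (π/6) ρ d³ = (π/6) × 7760 × (111)³ = 5.557 × 10^9 kg
E = ½ m v² = 0.5 × 5.557 × 10^9 × (21200)² = 1.249 × 10^18 J

E ≈ 1.25 × 10^18 J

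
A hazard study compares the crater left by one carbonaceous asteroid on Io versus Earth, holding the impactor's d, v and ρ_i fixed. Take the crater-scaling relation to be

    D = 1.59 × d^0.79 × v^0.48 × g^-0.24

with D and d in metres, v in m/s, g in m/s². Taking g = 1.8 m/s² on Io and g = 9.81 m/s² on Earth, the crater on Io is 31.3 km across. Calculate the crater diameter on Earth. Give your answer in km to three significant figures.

All impactor-dependent factors cancel in the ratio, leaving D_Earth/D_Io = (g_Earth/g_Io)^-0.24.
(9.81/1.8)^-0.24 = 5.450^-0.24 = 0.6657
D_Earth = 0.6657 × 31.3 km = 20.8 km

D ≈ 20.8 km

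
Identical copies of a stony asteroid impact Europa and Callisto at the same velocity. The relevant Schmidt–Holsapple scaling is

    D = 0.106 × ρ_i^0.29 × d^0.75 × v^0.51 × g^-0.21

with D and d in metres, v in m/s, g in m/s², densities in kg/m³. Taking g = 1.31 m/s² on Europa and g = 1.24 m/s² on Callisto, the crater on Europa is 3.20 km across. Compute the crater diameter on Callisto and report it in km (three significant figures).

All impactor-dependent factors cancel in the ratio, leaving D_Callisto/D_Europa = (g_Callisto/g_Europa)^-0.21.
(1.24/1.31)^-0.21 = 0.9466^-0.21 = 1.012
D_Callisto = 1.012 × 3.20 km = 3.24 km

D ≈ 3.24 km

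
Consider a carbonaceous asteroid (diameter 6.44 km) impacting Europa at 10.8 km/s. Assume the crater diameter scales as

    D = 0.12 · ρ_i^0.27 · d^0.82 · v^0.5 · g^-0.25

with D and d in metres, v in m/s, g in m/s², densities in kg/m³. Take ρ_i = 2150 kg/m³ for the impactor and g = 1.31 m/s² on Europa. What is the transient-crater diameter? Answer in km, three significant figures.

D ≈ 123 km

In SI units: d = 6440 m, v = 10800 m/s.
ρ_i^0.27 = 2150^0.27 = 7.939
d^0.82 = 6440^0.82 = 1328
v^0.5 = 10800^0.5 = 103.9
g^-0.25 = 1.31^-0.25 = 0.9347
D = 0.12 × 7.939 × 1328 × 103.9 × 0.9347 = 1.229 × 10^5 m
   = 122.9 km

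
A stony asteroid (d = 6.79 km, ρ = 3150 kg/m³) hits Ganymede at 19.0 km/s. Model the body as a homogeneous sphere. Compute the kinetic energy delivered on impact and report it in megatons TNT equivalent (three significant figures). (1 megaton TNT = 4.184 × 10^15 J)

E ≈ 2.23 × 10^7 Mt TNT

d = 6790 m; v = 19000 m/s.
Mass m = (π/6) ρ d³ = (π/6) × 3150 × (6790)³ = 5.163 × 10^14 kg
E = ½ m v² = 0.5 × 5.163 × 10^14 × (19000)² = 9.319 × 10^22 J
   = 9.319 × 10^22 / 4.184×10^15 = 2.227 × 10^7 Mt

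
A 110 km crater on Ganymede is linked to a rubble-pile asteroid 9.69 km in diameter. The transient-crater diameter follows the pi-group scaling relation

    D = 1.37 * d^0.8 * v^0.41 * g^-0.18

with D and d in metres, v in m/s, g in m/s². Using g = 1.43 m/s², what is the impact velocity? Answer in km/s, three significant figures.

v ≈ 17.9 km/s

Rearranging for v: v = [D / (1.37 · 9690^0.8 · 1.43^-0.18)]^(1/0.41).
D = 110000 m.
9690^0.8 = 1545
1.43^-0.18 = 0.9376
Denominator = 1.37 × 1545 × 0.9376 = 1985
D / 1985 = 110000 / 1985 = 55.42
v = 55.42^(1/0.41) = 55.42^2.439 = 17898 m/s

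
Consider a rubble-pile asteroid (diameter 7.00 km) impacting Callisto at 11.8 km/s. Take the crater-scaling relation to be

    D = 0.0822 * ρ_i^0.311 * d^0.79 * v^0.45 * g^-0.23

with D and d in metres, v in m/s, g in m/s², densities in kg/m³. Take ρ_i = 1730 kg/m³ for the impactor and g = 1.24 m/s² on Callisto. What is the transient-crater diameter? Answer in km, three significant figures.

D ≈ 58.9 km

In SI units: d = 7000 m, v = 11800 m/s.
ρ_i^0.311 = 1730^0.311 = 10.16
d^0.79 = 7000^0.79 = 1091
v^0.45 = 11800^0.45 = 67.97
g^-0.23 = 1.24^-0.23 = 0.9517
D = 0.0822 × 10.16 × 1091 × 67.97 × 0.9517 = 58940 m
   = 58.94 km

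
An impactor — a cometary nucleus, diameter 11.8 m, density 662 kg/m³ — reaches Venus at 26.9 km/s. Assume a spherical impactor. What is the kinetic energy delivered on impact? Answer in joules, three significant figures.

E ≈ 2.06 × 10^14 J

v = 26900 m/s.
Mass m = (π/6) ρ d³ = (π/6) × 662 × (11.8)³ = 5.695 × 10^5 kg
E = ½ m v² = 0.5 × 5.695 × 10^5 × (26900)² = 2.060 × 10^14 J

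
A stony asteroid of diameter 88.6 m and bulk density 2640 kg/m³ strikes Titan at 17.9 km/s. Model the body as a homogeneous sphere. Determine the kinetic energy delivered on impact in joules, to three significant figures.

E ≈ 1.54 × 10^17 J

v = 17900 m/s.
Mass m = (π/6) ρ d³ = (π/6) × 2640 × (88.6)³ = 9.614 × 10^8 kg
E = ½ m v² = 0.5 × 9.614 × 10^8 × (17900)² = 1.540 × 10^17 J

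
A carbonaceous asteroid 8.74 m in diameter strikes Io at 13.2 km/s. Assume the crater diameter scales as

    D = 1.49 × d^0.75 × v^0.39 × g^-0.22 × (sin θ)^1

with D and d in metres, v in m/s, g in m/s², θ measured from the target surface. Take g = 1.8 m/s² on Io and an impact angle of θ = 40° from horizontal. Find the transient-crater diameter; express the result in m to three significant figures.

D ≈ 173 m

In SI units: v = 13200 m/s.
d^0.75 = 8.74^0.75 = 5.083
v^0.39 = 13200^0.39 = 40.46
g^-0.22 = 1.8^-0.22 = 0.8787
(sin 40°)^1 = 0.6428^1 = 0.6428
D = 1.49 × 5.083 × 40.46 × 0.8787 × 0.6428 = 173.1 m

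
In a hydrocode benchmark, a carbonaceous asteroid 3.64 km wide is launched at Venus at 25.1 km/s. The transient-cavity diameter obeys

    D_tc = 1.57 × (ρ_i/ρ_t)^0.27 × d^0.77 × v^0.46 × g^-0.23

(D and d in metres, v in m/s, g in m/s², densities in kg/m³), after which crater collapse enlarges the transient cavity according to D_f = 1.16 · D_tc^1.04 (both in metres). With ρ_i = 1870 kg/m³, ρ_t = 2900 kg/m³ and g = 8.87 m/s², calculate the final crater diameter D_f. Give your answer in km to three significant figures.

In SI: d = 3640 m, v = 25100 m/s.
(ρ_i/ρ_t)^0.27 = (1870/2900)^0.27 = 0.8883
d^0.77 = 3640^0.77 = 552.1
v^0.46 = 25100^0.46 = 105.6
g^-0.23 = 8.87^-0.23 = 0.6053
D_tc = 1.57 × 0.8883 × 552.1 × 105.6 × 0.6053 = 49220 m
D_f = 1.16 × (49220)^1.04 = 87960 m
     = 87.96 km

D_f ≈ 88.0 km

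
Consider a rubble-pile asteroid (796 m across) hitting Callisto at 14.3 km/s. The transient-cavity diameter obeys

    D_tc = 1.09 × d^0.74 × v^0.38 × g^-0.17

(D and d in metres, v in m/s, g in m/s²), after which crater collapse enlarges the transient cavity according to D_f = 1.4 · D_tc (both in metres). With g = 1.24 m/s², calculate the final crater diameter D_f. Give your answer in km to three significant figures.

D_f ≈ 7.82 km

v = 14300 m/s.
d^0.74 = 796^0.74 = 140.2
v^0.38 = 14300^0.38 = 37.93
g^-0.17 = 1.24^-0.17 = 0.9641
D_tc = 1.09 × 140.2 × 37.93 × 0.9641 = 5588 m
D_f = 1.4 × 5588 = 7823 m
     = 7.823 km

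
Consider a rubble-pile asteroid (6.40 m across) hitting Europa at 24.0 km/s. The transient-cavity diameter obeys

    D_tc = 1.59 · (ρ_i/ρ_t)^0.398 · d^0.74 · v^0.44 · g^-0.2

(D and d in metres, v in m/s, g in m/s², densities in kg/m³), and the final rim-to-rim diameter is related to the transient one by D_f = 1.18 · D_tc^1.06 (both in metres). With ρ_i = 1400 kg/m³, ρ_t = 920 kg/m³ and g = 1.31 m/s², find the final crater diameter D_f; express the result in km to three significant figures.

D_f ≈ 1.03 km

v = 24000 m/s.
(ρ_i/ρ_t)^0.398 = (1400/920)^0.398 = 1.182
d^0.74 = 6.4^0.74 = 3.950
v^0.44 = 24000^0.44 = 84.58
g^-0.2 = 1.31^-0.2 = 0.9474
D_tc = 1.59 × 1.182 × 3.950 × 84.58 × 0.9474 = 594.9 m
D_f = 1.18 × (594.9)^1.06 = 1030 m
     = 1.030 km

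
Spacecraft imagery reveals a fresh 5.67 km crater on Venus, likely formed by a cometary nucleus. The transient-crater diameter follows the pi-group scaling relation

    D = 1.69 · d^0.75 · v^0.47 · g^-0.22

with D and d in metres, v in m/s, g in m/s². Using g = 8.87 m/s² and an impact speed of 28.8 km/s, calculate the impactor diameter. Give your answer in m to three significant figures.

Rearranging for d: d = [D / (1.69 · 28800^0.47 · 8.87^-0.22)]^(1/0.75).
D = 5670 m.
28800^0.47 = 124.7
8.87^-0.22 = 0.6187
Denominator = 1.69 × 124.7 × 0.6187 = 130.4
D / 130.4 = 5670 / 130.4 = 43.48
d = 43.48^(1/0.75) = 43.48^1.3333 = 152.9 m

d ≈ 153 m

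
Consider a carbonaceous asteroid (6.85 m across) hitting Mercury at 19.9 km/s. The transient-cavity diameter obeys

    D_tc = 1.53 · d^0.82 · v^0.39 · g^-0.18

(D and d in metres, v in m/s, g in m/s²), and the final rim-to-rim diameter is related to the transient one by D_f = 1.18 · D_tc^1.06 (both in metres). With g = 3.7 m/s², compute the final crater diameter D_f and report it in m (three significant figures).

D_f ≈ 460 m

v = 19900 m/s.
d^0.82 = 6.85^0.82 = 4.845
v^0.39 = 19900^0.39 = 47.48
g^-0.18 = 3.7^-0.18 = 0.7902
D_tc = 1.53 × 4.845 × 47.48 × 0.7902 = 278.1 m
D_f = 1.18 × (278.1)^1.06 = 460.0 m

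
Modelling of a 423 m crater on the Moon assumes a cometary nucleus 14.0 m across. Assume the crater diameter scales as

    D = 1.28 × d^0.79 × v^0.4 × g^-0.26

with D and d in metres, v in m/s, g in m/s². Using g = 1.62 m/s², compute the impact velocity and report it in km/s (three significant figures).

Rearranging for v: v = [D / (1.28 · 14^0.79 · 1.62^-0.26)]^(1/0.4).
14^0.79 = 8.043
1.62^-0.26 = 0.8821
Denominator = 1.28 × 8.043 × 0.8821 = 9.081
D / 9.081 = 423 / 9.081 = 46.58
v = 46.58^(1/0.4) = 46.58^2.5 = 14808 m/s

v ≈ 14.8 km/s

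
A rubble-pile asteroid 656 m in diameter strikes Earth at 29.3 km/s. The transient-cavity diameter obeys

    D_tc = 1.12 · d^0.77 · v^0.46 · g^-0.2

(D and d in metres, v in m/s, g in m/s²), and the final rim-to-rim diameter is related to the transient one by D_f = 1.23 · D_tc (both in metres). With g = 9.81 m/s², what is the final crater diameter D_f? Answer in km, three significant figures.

v = 29300 m/s.
d^0.77 = 656^0.77 = 147.6
v^0.46 = 29300^0.46 = 113.4
g^-0.2 = 9.81^-0.2 = 0.6334
D_tc = 1.12 × 147.6 × 113.4 × 0.6334 = 11870 m
D_f = 1.23 × 11870 = 14600 m
     = 14.60 km

D_f ≈ 14.6 km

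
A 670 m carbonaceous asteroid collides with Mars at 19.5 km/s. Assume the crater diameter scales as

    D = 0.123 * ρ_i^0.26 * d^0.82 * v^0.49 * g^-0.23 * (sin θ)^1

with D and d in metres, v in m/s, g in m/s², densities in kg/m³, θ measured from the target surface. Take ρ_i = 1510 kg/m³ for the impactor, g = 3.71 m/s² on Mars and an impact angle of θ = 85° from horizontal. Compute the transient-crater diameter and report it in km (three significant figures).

D ≈ 16.0 km

In SI units: v = 19500 m/s.
ρ_i^0.26 = 1510^0.26 = 6.707
d^0.82 = 670^0.82 = 207.7
v^0.49 = 19500^0.49 = 126.5
g^-0.23 = 3.71^-0.23 = 0.7397
(sin 85°)^1 = 0.9962^1 = 0.9962
D = 0.123 × 6.707 × 207.7 × 126.5 × 0.7397 × 0.9962 = 15972 m
   = 15.97 km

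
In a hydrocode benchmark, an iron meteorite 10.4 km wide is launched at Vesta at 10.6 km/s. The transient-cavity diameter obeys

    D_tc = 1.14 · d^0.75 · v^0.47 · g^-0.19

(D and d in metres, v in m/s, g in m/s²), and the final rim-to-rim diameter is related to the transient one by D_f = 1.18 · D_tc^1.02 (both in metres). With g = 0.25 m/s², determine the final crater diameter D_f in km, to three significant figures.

D_f ≈ 178 km

In SI: d = 10400 m, v = 10600 m/s.
d^0.75 = 10400^0.75 = 1030
v^0.47 = 10600^0.47 = 77.96
g^-0.19 = 0.25^-0.19 = 1.301
D_tc = 1.14 × 1030 × 77.96 × 1.301 = 1.191 × 10^5 m
D_f = 1.18 × (1.191 × 10^5)^1.02 = 1.775 × 10^5 m
     = 177.5 km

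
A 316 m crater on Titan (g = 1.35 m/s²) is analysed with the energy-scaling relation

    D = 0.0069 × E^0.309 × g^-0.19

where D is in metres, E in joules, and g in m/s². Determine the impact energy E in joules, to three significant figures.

E ≈ 1.46 × 10^15 J

Rearranging: E = [D / (0.0069 · g^-0.19)]^(1/0.309).
g^-0.19 = 1.35^-0.19 = 0.9446
D / (0.0069 × 0.9446) = 316 / (6.518 × 10^-3) = 4.848 × 10^4
E = (4.848 × 10^4)^3.2362 = 1.457 × 10^15 J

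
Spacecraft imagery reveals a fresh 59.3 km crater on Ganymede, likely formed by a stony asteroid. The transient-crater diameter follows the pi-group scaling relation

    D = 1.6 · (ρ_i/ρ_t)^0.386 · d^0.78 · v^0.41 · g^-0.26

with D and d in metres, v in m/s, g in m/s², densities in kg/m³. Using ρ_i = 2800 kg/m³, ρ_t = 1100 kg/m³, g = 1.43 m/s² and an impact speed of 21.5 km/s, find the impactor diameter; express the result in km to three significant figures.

d ≈ 2.70 km

Rearranging for d: d = [D / (1.6 · (2800/1100)^0.386 · 21500^0.41 · 1.43^-0.26)]^(1/0.78).
D = 59300 m.
(2800/1100)^0.386 = 1.434
21500^0.41 = 59.74
1.43^-0.26 = 0.9112
Denominator = 1.6 × 1.434 × 59.74 × 0.9112 = 124.9
D / 124.9 = 59300 / 124.9 = 474.8
d = 474.8^(1/0.78) = 474.8^1.2821 = 2701 m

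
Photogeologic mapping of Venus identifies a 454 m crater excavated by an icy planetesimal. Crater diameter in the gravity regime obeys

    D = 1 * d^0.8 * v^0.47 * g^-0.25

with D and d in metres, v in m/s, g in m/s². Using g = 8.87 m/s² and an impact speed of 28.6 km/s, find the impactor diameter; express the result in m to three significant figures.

Rearranging for d: d = [D / (1 · 28600^0.47 · 8.87^-0.25)]^(1/0.8).
28600^0.47 = 124.3
8.87^-0.25 = 0.5795
Denominator = 1 × 124.3 × 0.5795 = 72.03
D / 72.03 = 454 / 72.03 = 6.303
d = 6.303^(1/0.8) = 6.303^1.25 = 9.987 m

d ≈ 9.99 m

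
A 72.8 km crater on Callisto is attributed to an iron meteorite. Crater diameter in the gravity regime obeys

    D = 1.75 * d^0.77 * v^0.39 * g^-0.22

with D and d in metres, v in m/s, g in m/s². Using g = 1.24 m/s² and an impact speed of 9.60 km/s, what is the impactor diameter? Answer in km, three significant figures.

Rearranging for d: d = [D / (1.75 · 9600^0.39 · 1.24^-0.22)]^(1/0.77).
D = 72800 m.
9600^0.39 = 35.73
1.24^-0.22 = 0.9538
Denominator = 1.75 × 35.73 × 0.9538 = 59.64
D / 59.64 = 72800 / 59.64 = 1221
d = 1221^(1/0.77) = 1221^1.2987 = 10203 m

d ≈ 10.2 km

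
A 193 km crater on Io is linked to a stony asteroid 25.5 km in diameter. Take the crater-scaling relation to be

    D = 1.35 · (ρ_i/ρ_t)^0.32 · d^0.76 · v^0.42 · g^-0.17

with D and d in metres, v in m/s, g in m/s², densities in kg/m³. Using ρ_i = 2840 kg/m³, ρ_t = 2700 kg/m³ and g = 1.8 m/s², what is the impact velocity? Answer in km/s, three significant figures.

Rearranging for v: v = [D / (1.35 · (2840/2700)^0.32 · 25500^0.76 · 1.8^-0.17)]^(1/0.42).
D = 193000 m.
(2840/2700)^0.32 = 1.016
25500^0.76 = 2233
1.8^-0.17 = 0.9049
Denominator = 1.35 × 1.016 × 2233 × 0.9049 = 2772
D / 2772 = 193000 / 2772 = 69.62
v = 69.62^(1/0.42) = 69.62^2.381 = 24409 m/s

v ≈ 24.4 km/s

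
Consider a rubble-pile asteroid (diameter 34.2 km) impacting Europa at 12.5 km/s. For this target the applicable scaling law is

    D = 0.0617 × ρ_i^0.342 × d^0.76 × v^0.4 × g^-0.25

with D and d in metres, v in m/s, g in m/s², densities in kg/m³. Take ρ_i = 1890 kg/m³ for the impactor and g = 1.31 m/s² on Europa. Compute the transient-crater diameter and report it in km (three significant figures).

In SI units: d = 34200 m, v = 12500 m/s.
ρ_i^0.342 = 1890^0.342 = 13.20
d^0.76 = 34200^0.76 = 2792
v^0.4 = 12500^0.4 = 43.53
g^-0.25 = 1.31^-0.25 = 0.9347
D = 0.0617 × 13.20 × 2792 × 43.53 × 0.9347 = 92520 m
   = 92.52 km

D ≈ 92.5 km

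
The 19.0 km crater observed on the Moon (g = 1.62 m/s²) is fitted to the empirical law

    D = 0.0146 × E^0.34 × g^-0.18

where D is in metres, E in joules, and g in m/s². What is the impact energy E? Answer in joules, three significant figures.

E ≈ 1.24 × 10^18 J

Rearranging: E = [D / (0.0146 · g^-0.18)]^(1/0.34).
D = 19000 m.
g^-0.18 = 1.62^-0.18 = 0.9168
D / (0.0146 × 0.9168) = 19000 / (0.01339) = 1.419 × 10^6
E = (1.419 × 10^6)^2.9412 = 1.242 × 10^18 J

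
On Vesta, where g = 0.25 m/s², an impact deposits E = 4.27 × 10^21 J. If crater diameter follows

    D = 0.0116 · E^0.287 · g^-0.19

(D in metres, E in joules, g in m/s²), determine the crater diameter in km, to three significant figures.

D ≈ 24.4 km

E^0.287 = (4.27 × 10^21)^0.287 = 1.614 × 10^6
g^-0.19 = 0.25^-0.19 = 1.301
D = 0.0116 × 1.614 × 10^6 × 1.301 = 24358 m
   = 24.36 km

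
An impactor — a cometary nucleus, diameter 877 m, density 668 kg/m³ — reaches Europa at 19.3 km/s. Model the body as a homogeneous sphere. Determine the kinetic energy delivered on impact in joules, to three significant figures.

E ≈ 4.39 × 10^19 J

v = 19300 m/s.
Mass m = (π/6) ρ d³ = (π/6) × 668 × (877)³ = 2.359 × 10^11 kg
E = ½ m v² = 0.5 × 2.359 × 10^11 × (19300)² = 4.394 × 10^19 J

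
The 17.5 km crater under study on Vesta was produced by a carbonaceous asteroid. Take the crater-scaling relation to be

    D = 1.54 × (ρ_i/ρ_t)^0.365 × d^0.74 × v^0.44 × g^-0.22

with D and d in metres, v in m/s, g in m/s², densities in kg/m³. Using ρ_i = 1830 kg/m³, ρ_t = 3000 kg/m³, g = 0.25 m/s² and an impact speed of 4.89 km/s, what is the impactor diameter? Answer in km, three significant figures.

d ≈ 1.64 km

Rearranging for d: d = [D / (1.54 · (1830/3000)^0.365 · 4890^0.44 · 0.25^-0.22)]^(1/0.74).
D = 17500 m.
(1830/3000)^0.365 = 0.8349
4890^0.44 = 42.00
0.25^-0.22 = 1.357
Denominator = 1.54 × 0.8349 × 42.00 × 1.357 = 73.28
D / 73.28 = 17500 / 73.28 = 238.8
d = 238.8^(1/0.74) = 238.8^1.3514 = 1636 m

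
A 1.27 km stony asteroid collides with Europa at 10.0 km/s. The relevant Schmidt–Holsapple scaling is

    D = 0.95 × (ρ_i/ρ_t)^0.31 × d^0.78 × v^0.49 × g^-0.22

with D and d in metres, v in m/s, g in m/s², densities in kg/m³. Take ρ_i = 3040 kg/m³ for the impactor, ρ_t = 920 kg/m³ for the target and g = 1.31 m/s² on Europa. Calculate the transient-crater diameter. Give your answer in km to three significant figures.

In SI units: d = 1270 m, v = 10000 m/s.
(ρ_i/ρ_t)^0.31 = (3040/920)^0.31 = 1.448
d^0.78 = 1270^0.78 = 263.6
v^0.49 = 10000^0.49 = 91.20
g^-0.22 = 1.31^-0.22 = 0.9423
D = 0.95 × 1.448 × 263.6 × 91.20 × 0.9423 = 31162 m
   = 31.16 km

D ≈ 31.2 km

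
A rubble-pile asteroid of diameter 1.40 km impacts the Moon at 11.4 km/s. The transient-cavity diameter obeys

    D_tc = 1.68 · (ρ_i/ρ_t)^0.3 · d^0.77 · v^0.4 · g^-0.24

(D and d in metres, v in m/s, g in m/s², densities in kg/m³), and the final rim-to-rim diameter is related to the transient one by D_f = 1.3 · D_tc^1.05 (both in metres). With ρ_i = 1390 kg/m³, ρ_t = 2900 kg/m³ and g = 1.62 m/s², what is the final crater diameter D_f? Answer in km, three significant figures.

In SI: d = 1400 m, v = 11400 m/s.
(ρ_i/ρ_t)^0.3 = (1390/2900)^0.3 = 0.8020
d^0.77 = 1400^0.77 = 264.6
v^0.4 = 11400^0.4 = 41.95
g^-0.24 = 1.62^-0.24 = 0.8907
D_tc = 1.68 × 0.8020 × 264.6 × 41.95 × 0.8907 = 13320 m
D_f = 1.3 × (13320)^1.05 = 27840 m
     = 27.84 km

D_f ≈ 27.8 km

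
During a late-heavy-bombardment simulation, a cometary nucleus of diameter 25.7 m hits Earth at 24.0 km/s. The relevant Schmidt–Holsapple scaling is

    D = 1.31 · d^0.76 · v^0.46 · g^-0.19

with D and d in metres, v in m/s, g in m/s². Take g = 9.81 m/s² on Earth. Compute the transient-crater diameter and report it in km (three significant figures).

D ≈ 1.04 km

In SI units: v = 24000 m/s.
d^0.76 = 25.7^0.76 = 11.79
v^0.46 = 24000^0.46 = 103.5
g^-0.19 = 9.81^-0.19 = 0.6480
D = 1.31 × 11.79 × 103.5 × 0.6480 = 1036 m
   = 1.036 km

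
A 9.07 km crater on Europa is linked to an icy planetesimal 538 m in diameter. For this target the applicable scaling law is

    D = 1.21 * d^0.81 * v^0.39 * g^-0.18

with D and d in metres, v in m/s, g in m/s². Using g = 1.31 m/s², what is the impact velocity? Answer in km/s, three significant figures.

Rearranging for v: v = [D / (1.21 · 538^0.81 · 1.31^-0.18)]^(1/0.39).
D = 9070 m.
538^0.81 = 162.9
1.31^-0.18 = 0.9526
Denominator = 1.21 × 162.9 × 0.9526 = 187.8
D / 187.8 = 9070 / 187.8 = 48.30
v = 48.30^(1/0.39) = 48.30^2.5641 = 20788 m/s

v ≈ 20.8 km/s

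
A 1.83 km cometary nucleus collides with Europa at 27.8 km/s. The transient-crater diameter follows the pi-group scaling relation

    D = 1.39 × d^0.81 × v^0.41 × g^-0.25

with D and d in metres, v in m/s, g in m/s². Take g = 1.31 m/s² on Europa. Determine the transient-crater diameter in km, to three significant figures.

D ≈ 37.9 km

In SI units: d = 1830 m, v = 27800 m/s.
d^0.81 = 1830^0.81 = 439.1
v^0.41 = 27800^0.41 = 66.38
g^-0.25 = 1.31^-0.25 = 0.9347
D = 1.39 × 439.1 × 66.38 × 0.9347 = 37869 m
   = 37.87 km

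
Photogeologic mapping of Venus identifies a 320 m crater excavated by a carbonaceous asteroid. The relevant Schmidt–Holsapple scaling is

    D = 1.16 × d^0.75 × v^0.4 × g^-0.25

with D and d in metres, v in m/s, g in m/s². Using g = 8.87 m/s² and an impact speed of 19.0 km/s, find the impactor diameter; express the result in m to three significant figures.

Rearranging for d: d = [D / (1.16 · 19000^0.4 · 8.87^-0.25)]^(1/0.75).
19000^0.4 = 51.46
8.87^-0.25 = 0.5795
Denominator = 1.16 × 51.46 × 0.5795 = 34.59
D / 34.59 = 320 / 34.59 = 9.251
d = 9.251^(1/0.75) = 9.251^1.3333 = 19.42 m

d ≈ 19.4 m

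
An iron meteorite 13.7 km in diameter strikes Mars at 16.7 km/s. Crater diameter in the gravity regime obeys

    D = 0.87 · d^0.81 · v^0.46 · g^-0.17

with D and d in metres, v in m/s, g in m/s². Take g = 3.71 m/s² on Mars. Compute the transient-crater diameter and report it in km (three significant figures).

D ≈ 137 km

In SI units: d = 13700 m, v = 16700 m/s.
d^0.81 = 13700^0.81 = 2243
v^0.46 = 16700^0.46 = 87.59
g^-0.17 = 3.71^-0.17 = 0.8002
D = 0.87 × 2243 × 87.59 × 0.8002 = 1.368 × 10^5 m
   = 136.8 km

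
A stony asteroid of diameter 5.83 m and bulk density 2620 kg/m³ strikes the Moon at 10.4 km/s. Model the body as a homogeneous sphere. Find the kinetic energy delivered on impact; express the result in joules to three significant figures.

v = 10400 m/s.
Mass m = (π/6) ρ d³ = (π/6) × 2620 × (5.83)³ = 2.718 × 10^5 kg
E = ½ m v² = 0.5 × 2.718 × 10^5 × (10400)² = 1.470 × 10^13 J

E ≈ 1.47 × 10^13 J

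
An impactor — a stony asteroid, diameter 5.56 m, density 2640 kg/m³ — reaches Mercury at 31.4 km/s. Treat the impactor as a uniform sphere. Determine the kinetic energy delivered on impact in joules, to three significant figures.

v = 31400 m/s.
Mass m = (π/6) ρ d³ = (π/6) × 2640 × (5.56)³ = 2.376 × 10^5 kg
E = ½ m v² = 0.5 × 2.376 × 10^5 × (31400)² = 1.171 × 10^14 J

E ≈ 1.17 × 10^14 J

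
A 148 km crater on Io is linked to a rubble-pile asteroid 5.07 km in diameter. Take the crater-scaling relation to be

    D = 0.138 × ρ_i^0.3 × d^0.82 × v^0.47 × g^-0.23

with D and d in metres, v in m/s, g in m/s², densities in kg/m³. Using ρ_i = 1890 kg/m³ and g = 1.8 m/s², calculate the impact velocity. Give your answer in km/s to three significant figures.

v ≈ 25.1 km/s

Rearranging for v: v = [D / (0.138 · 1890^0.3 · 5070^0.82 · 1.8^-0.23)]^(1/0.47).
D = 148000 m.
1890^0.3 = 9.615
5070^0.82 = 1092
1.8^-0.23 = 0.8735
Denominator = 0.138 × 9.615 × 1092 × 0.8735 = 1266
D / 1266 = 148000 / 1266 = 116.9
v = 116.9^(1/0.47) = 116.9^2.1277 = 25101 m/s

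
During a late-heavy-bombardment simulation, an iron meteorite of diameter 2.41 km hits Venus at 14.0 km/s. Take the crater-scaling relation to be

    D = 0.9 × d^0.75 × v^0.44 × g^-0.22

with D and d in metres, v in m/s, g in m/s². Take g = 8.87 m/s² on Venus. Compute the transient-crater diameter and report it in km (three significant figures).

D ≈ 12.8 km

In SI units: d = 2410 m, v = 14000 m/s.
d^0.75 = 2410^0.75 = 344.0
v^0.44 = 14000^0.44 = 66.73
g^-0.22 = 8.87^-0.22 = 0.6187
D = 0.9 × 344.0 × 66.73 × 0.6187 = 12782 m
   = 12.78 km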